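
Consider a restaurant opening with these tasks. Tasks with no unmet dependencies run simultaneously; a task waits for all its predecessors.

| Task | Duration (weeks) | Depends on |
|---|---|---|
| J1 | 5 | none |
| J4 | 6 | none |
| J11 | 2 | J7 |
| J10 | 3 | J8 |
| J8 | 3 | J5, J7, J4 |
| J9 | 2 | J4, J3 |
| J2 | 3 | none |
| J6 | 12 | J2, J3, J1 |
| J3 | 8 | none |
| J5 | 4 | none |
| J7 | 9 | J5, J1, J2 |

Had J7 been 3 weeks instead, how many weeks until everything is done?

20

Baseline: J1→J7→J8→J10 = 5+9+3+3 = 20 → 20 weeks.
J7 lies on that path, so at 3 weeks the path becomes 14 weeks.
The binding chain switches to J3→J6 = 8+12 = 20; finish 20 weeks.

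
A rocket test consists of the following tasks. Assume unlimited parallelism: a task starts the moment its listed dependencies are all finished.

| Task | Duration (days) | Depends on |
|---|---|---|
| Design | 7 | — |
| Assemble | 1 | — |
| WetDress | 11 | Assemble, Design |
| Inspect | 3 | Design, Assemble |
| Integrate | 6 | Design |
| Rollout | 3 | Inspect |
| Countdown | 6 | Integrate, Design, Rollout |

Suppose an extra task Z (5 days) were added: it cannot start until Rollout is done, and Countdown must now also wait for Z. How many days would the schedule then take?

Originally the schedule takes 19 days.
With Z inserted, Countdown now waits for max(Integrate, Design, Rollout, Z).
New critical path: Design→Inspect→Rollout→Z→Countdown = 7+3+3+5+6 = 24 ⇒ 24 days.

24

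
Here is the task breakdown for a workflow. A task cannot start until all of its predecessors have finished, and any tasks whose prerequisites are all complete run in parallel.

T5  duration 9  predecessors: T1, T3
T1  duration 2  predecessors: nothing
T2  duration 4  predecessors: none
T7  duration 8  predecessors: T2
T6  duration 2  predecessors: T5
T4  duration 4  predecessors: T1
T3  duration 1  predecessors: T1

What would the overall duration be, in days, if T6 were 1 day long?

13

Actual critical path: T1→T3→T5→T6 = 2+1+9+2 = 14 ⇒ 14 days.
T6 lies on that path, so at 1 day the path becomes 13 days.
No other chain overtakes it, so the finish is 13 days.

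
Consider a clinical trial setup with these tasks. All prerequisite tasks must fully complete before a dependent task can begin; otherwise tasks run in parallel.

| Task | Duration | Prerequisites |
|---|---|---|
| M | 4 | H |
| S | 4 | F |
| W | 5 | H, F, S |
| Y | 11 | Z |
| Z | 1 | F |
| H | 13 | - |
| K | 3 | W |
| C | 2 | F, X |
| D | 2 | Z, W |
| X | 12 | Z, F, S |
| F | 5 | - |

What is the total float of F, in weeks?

0

Critical path: F→S→X→C = 5+4+12+2 = 23, so the finish is 23 weeks.
The longest chain containing F totals 23 weeks.
So F can slip 5 − 5 = 0 weeks.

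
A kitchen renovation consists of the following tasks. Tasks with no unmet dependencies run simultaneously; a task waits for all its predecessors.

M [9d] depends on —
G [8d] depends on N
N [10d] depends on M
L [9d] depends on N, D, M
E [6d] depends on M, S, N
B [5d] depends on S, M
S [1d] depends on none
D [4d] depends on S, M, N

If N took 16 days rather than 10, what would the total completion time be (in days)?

38

Baseline: M→N→D→L = 9+10+4+9 = 32 → 32 days.
N lies on that path, so at 16 days the path becomes 38 days.
That remains the longest chain; total 38 days.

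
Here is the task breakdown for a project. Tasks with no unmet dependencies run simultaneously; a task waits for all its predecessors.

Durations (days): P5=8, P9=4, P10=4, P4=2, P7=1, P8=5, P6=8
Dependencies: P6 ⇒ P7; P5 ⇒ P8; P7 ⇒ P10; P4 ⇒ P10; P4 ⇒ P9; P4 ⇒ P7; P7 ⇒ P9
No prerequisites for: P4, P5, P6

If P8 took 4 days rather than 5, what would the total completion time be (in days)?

13

Actual critical path: P5→P8 = 8+5 = 13 ⇒ 13 days.
P8 lies on that path, so at 4 days the path becomes 12 days.
Now P6→P7→P9 = 8+1+4 = 13 is longest, so the finish becomes 13 days.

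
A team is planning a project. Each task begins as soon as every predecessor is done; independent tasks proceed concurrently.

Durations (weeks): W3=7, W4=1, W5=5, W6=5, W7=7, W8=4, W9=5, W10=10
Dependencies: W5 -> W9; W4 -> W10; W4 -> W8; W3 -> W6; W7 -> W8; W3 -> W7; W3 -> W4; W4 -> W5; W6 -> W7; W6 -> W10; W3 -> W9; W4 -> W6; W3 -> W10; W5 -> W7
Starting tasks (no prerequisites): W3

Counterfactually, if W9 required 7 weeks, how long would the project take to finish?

Actual critical path: W3→W4→W5→W7→W8 = 7+1+5+7+4 = 24 ⇒ 24 weeks.
The longest path through W9 is only 18 weeks, so W9 has float 6.
That remains the longest chain; total 24 weeks.

24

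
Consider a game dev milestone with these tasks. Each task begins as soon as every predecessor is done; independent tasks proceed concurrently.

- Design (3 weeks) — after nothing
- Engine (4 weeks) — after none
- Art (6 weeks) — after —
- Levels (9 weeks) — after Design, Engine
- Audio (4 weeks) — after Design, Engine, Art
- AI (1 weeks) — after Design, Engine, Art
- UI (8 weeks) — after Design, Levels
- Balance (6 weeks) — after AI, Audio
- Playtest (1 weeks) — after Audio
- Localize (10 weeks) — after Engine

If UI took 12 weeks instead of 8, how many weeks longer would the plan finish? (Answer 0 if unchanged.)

As given, the longest chain is Engine→Levels→UI = 4+9+8 = 21, so the finish is 21 weeks.
UI is on the critical path; changing it to 12 makes that path 25 weeks.
That remains the longest chain; total 25 weeks.
Change in finish: 25 − 21 = +4 weeks.

4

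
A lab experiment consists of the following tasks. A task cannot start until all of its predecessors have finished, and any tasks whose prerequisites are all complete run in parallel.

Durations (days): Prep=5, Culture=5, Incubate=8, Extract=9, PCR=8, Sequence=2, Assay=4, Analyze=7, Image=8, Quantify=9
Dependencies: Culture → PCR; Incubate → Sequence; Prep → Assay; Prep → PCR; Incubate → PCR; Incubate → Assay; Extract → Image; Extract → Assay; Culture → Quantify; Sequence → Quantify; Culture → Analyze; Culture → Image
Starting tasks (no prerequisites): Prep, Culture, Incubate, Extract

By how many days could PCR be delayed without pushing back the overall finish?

Incubate→Sequence→Quantify = 8+2+9 = 19 sets the makespan at 19 days.
Longest path through PCR: 16 days (earliest finish 16, latest finish 19).
So PCR can slip 19 − 16 = 3 days.

3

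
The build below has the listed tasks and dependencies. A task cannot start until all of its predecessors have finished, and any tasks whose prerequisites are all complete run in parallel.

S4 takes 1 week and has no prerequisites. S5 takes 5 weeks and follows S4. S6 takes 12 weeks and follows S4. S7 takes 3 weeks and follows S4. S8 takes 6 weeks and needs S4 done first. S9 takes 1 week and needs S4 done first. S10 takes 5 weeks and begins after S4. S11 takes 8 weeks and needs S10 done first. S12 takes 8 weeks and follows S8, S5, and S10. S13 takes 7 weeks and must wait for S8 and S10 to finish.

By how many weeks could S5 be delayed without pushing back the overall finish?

1

Critical path: S4→S8→S12 = 1+6+8 = 15, so the finish is 15 weeks.
Longest path through S5: 14 weeks (earliest finish 6, latest finish 7).
Float = 15 − 14 = 1.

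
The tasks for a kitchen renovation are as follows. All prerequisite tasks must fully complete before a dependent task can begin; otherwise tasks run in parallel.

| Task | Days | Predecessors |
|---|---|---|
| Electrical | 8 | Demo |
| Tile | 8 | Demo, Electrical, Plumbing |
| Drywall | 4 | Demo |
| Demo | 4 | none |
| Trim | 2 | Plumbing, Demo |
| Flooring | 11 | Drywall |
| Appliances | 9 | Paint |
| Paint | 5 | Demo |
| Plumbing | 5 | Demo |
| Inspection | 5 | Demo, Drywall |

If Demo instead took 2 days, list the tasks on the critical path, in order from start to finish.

Critical path before the change: Demo→Electrical→Tile = 4+8+8 = 20 giving 20 days.
Demo is on the critical path; changing it to 2 makes that path 18 days.
That remains the longest chain; total 18 days.

Demo, Electrical, Tile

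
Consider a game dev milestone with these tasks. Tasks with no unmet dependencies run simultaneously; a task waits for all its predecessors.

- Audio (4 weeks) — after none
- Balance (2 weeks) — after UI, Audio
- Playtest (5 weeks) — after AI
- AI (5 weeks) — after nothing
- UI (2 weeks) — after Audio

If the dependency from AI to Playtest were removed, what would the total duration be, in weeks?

With the dependency in place, AI→Playtest = 5+5 = 10 sets the finish at 10 weeks.
Without AI→Playtest, Playtest's earliest start moves from 5 to 0.
After: Audio→UI→Balance = 4+2+2 = 8 → 8 weeks.

8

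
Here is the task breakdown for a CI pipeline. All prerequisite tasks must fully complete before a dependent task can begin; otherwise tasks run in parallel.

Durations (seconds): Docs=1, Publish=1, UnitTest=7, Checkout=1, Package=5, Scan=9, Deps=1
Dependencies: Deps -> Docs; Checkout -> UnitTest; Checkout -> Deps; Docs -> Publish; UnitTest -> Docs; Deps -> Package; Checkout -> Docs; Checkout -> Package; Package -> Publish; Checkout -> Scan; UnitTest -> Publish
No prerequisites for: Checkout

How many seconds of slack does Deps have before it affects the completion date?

Critical path: Checkout→UnitTest→Docs→Publish = 1+7+1+1 = 10, so the finish is 10 seconds.
Longest path through Deps: 8 seconds (earliest finish 2, latest finish 4).
Float = 10 − 8 = 2.

2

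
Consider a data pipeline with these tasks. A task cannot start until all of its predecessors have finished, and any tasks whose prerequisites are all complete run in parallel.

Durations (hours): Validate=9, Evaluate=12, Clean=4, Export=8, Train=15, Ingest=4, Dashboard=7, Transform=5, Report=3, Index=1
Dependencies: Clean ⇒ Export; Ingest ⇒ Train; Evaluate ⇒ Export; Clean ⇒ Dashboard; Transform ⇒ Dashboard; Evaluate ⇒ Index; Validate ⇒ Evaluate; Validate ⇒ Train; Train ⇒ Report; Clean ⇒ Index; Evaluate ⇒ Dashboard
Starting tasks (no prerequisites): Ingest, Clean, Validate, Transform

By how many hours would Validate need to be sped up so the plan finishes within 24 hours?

5

Current finish: 29 hours; target: 24.
Validate is on every critical path, so each hour cut from Validate cuts the finish by one (this holds down to a finish of 22).
Need 29 − 24 = 5 hours off Validate → Validate becomes 4 hours, finish becomes 24.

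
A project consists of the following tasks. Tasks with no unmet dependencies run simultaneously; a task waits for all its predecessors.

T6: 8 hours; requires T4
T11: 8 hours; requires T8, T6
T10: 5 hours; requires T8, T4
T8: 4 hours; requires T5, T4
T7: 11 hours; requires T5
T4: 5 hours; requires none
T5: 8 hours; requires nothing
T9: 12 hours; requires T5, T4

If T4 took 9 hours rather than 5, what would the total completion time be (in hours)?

25

Critical path before the change: T4→T6→T11 = 5+8+8 = 21 giving 21 hours.
T4 lies on that path, so at 9 hours the path becomes 25 hours.
That remains the longest chain; total 25 hours.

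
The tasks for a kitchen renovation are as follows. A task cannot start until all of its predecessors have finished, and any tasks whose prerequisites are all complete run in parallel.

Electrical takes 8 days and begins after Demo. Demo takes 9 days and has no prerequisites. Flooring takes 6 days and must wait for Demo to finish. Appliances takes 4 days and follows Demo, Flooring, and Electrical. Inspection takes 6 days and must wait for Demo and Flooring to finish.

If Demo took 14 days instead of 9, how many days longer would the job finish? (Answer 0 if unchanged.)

5

As given, the longest chain is Demo→Electrical→Appliances = 9+8+4 = 21, so the finish is 21 days.
Demo lies on that path, so at 14 days the path becomes 26 days.
That remains the longest chain; total 26 days.
Change in finish: 26 − 21 = +5 days.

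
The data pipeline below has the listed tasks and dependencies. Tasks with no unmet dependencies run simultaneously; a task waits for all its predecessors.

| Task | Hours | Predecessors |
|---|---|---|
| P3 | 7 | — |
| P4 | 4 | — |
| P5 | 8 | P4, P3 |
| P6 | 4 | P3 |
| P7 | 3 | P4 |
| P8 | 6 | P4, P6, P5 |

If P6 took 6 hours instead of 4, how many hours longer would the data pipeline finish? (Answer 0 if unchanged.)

As given, the longest chain is P3→P5→P8 = 7+8+6 = 21, so the finish is 21 hours.
P6 is off the critical path — its longest chain is 17 hours, giving 4 of slack.
No other chain overtakes it, so the finish is 21 hours.
Change in finish: 21 − 21 = +0 hours.

0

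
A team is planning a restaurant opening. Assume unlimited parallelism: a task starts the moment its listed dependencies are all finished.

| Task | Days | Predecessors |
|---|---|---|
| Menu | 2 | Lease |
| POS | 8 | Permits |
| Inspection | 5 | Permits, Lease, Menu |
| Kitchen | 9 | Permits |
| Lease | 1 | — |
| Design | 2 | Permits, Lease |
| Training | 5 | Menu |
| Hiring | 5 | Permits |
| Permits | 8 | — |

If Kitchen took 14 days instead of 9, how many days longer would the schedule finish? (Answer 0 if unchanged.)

As given, the longest chain is Permits→Kitchen = 8+9 = 17, so the finish is 17 days.
Since Kitchen is critical, the +5 change carries straight to that chain (now 22 days).
The critical path is still Permits→Kitchen; finish is now 22 days.
Change in finish: 22 − 17 = +5 days.

5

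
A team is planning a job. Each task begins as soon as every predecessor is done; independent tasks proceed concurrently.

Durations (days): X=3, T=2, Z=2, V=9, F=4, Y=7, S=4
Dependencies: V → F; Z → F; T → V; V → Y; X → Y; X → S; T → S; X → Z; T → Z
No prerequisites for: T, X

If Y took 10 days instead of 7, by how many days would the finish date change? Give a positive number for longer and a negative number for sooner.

Baseline: T→V→Y = 2+9+7 = 18 → 18 days.
Y is on the critical path; changing it to 10 makes that path 21 days.
No other chain overtakes it, so the finish is 21 days.
Change in finish: 21 − 18 = +3 days.

3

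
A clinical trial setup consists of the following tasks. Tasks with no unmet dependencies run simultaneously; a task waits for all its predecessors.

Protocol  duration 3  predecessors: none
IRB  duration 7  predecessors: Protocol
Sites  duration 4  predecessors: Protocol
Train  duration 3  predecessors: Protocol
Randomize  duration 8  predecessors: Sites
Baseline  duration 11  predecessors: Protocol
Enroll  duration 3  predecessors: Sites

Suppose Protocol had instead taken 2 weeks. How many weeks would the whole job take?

14

As given, the longest chain is Protocol→Sites→Randomize = 3+4+8 = 15, so the finish is 15 weeks.
Protocol is on the critical path; changing it to 2 makes that path 14 weeks.
No other chain overtakes it, so the finish is 14 weeks.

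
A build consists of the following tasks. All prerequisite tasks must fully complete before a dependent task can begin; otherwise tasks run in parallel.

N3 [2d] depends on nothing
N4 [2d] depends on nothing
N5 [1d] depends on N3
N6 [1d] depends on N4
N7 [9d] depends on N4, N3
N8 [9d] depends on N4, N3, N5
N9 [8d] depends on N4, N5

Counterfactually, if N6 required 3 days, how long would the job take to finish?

Critical path before the change: N3→N5→N8 = 2+1+9 = 12 giving 12 days.
The longest path through N6 is only 3 days, so N6 has float 9.
That remains the longest chain; total 12 days.

12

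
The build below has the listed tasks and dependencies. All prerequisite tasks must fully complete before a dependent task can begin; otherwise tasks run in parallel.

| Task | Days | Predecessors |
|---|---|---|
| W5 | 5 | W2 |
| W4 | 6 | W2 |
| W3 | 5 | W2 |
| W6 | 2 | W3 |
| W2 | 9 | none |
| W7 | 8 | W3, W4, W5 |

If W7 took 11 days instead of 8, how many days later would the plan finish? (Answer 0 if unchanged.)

The binding path is W2→W4→W7 = 9+6+8 = 23; finish at 23 days.
Since W7 is critical, the +3 change carries straight to that chain (now 26 days).
That remains the longest chain; total 26 days.
Change in finish: 26 − 23 = +3 days.

3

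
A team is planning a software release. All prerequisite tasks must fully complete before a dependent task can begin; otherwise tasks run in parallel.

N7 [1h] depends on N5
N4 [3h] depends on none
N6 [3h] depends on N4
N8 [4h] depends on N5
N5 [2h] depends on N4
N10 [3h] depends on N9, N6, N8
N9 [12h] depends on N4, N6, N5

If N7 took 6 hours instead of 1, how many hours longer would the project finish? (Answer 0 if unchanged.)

As given, the longest chain is N4→N6→N9→N10 = 3+3+12+3 = 21, so the finish is 21 hours.
The longest path through N7 is only 6 hours, so N7 has float 15.
The critical path is still N4→N6→N9→N10; finish is now 21 hours.
Change in finish: 21 − 21 = +0 hours.

0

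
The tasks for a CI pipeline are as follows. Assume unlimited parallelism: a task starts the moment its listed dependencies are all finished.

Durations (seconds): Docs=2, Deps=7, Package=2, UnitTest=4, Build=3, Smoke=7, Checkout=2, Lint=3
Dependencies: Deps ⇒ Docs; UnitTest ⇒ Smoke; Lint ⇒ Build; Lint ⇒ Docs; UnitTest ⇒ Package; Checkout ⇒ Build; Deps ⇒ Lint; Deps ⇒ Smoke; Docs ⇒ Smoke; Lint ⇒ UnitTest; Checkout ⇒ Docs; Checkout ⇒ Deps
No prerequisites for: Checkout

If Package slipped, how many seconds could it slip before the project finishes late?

5

The longest chain is Checkout→Deps→Lint→UnitTest→Smoke = 2+7+3+4+7 = 23; overall finish 23 seconds.
Longest path through Package: 18 seconds (earliest finish 18, latest finish 23).
Float = 23 − 18 = 5.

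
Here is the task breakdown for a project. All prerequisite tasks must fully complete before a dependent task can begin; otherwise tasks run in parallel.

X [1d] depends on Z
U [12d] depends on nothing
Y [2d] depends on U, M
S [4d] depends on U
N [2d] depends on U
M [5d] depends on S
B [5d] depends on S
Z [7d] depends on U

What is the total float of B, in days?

2

The longest chain is U→S→M→Y = 12+4+5+2 = 23; overall finish 23 days.
B finishes as early as 21 and must finish by 23.
So B can slip 23 − 21 = 2 days.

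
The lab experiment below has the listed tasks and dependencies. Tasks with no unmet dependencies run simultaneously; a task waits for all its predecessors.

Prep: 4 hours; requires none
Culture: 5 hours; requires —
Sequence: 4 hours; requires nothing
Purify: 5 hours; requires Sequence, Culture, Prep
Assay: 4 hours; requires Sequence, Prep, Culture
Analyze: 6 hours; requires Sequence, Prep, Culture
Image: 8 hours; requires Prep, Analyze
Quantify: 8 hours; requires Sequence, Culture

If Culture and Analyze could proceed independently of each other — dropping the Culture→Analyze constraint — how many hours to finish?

Before: longest chain Culture→Analyze→Image = 5+6+8 = 19, finish 19.
Without Culture→Analyze, Analyze's earliest start moves from 5 to 4.
After: Prep→Analyze→Image = 4+6+8 = 18 → 18 hours.

18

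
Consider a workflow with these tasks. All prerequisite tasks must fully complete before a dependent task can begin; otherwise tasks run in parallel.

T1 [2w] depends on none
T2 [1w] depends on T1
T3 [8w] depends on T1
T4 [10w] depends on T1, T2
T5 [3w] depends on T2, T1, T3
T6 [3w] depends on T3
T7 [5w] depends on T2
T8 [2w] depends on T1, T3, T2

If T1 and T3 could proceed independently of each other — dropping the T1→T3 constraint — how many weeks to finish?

13

With the dependency in place, T1→T2→T4 = 2+1+10 = 13 sets the finish at 13 weeks.
Without T1→T3, T3's earliest start moves from 2 to 0.
The longest chain is now T1→T2→T4 = 2+1+10 = 13, so the workflow takes 13 weeks.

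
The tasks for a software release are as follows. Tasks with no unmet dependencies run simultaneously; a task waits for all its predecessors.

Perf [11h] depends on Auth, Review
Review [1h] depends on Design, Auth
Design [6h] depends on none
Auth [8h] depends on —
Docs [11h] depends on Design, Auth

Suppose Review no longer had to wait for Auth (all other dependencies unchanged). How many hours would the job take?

19

With the dependency in place, Auth→Review→Perf = 8+1+11 = 20 sets the finish at 20 hours.
Without Auth→Review, Review's earliest start moves from 8 to 6.
The longest chain is now Auth→Docs = 8+11 = 19, so the job takes 19 hours.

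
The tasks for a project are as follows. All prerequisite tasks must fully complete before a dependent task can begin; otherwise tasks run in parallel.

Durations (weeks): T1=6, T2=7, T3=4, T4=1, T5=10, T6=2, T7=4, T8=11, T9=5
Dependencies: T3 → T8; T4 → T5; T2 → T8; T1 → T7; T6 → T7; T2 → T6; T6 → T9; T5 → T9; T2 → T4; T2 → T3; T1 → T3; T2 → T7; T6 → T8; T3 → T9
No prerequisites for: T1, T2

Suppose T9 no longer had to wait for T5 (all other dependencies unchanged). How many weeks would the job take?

22

Before: longest chain T2→T4→T5→T9 = 7+1+10+5 = 23, finish 23.
Without T5→T9, T9's earliest start moves from 18 to 11.
New critical path: T2→T3→T8 = 7+4+11 = 22 ⇒ 22 weeks.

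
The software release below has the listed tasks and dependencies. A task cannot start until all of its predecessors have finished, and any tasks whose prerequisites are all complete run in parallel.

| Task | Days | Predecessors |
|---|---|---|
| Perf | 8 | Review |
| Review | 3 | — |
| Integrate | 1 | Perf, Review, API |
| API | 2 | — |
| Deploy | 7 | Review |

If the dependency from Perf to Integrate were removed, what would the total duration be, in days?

11

Original critical path: Review→Perf→Integrate = 3+8+1 = 12 ⇒ 12 days.
Without Perf→Integrate, Integrate's earliest start moves from 11 to 3.
New critical path: Review→Perf = 3+8 = 11 ⇒ 11 days.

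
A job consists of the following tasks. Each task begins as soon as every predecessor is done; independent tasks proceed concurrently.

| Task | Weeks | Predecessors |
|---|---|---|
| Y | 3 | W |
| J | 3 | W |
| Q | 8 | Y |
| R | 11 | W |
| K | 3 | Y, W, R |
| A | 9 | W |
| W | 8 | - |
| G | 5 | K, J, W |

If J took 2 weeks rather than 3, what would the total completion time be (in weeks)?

Critical path before the change: W→R→K→G = 8+11+3+5 = 27 giving 27 weeks.
The longest path through J is only 16 weeks, so J has float 11.
The critical path is still W→R→K→G; finish is now 27 weeks.

27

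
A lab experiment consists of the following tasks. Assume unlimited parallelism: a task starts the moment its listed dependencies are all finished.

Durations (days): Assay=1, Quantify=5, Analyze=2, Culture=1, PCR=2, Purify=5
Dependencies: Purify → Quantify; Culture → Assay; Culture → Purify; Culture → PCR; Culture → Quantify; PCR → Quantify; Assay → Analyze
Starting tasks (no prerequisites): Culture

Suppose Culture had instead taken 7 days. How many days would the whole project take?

Critical path before the change: Culture→Purify→Quantify = 1+5+5 = 11 giving 11 days.
Culture lies on that path, so at 7 days the path becomes 17 days.
The critical path is still Culture→Purify→Quantify; finish is now 17 days.

17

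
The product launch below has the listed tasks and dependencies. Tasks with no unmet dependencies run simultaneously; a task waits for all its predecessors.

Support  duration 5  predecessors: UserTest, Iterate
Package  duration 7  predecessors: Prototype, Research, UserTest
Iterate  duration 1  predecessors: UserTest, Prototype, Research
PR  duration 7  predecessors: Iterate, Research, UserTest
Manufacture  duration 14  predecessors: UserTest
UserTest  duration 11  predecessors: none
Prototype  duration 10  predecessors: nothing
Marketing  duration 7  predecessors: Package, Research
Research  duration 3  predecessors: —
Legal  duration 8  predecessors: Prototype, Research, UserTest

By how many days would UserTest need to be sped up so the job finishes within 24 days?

Current finish: 25 days; target: 24.
UserTest is on every critical path, so each day cut from UserTest cuts the finish by one (this holds down to a finish of 24).
Need 25 − 24 = 1 day off UserTest → UserTest becomes 10 days, finish becomes 24.

1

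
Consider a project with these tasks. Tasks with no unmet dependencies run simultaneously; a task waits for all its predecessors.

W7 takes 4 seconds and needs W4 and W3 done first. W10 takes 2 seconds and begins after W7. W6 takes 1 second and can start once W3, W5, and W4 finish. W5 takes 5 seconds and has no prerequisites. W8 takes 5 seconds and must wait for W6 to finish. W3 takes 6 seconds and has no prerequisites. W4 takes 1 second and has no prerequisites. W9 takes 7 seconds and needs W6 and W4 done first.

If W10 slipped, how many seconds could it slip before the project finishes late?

2

The longest chain is W3→W6→W9 = 6+1+7 = 14; overall finish 14 seconds.
Longest path through W10: 12 seconds (earliest finish 12, latest finish 14).
Float = 14 − 12 = 2.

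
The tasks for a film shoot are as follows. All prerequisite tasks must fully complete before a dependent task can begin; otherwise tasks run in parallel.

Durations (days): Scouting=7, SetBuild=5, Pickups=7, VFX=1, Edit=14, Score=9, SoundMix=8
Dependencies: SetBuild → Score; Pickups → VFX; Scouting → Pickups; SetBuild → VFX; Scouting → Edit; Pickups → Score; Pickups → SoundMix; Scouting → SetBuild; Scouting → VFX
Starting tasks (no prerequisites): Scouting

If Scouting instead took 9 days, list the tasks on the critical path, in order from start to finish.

Scouting, Pickups, Score

Actual critical path: Scouting→Pickups→Score = 7+7+9 = 23 ⇒ 23 days.
Since Scouting is critical, the +2 change carries straight to that chain (now 25 days).
No other chain overtakes it, so the finish is 25 days.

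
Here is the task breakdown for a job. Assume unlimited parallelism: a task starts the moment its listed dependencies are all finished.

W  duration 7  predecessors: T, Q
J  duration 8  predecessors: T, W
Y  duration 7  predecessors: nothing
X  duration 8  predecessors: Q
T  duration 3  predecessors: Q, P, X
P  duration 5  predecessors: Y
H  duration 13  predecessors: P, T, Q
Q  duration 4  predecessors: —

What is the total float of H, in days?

2

Q→X→T→W→J = 4+8+3+7+8 = 30 sets the makespan at 30 days.
The longest chain containing H totals 28 days.
Slack of H = 17 − 15 = 2 days.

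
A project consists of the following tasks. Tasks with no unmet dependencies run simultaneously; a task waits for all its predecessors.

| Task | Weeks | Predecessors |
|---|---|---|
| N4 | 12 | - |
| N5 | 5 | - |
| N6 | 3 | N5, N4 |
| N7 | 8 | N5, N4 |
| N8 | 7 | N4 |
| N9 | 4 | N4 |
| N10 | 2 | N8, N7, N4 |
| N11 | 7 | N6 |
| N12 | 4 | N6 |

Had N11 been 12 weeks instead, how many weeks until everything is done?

As given, the longest chain is N4→N6→N11 = 12+3+7 = 22, so the finish is 22 weeks.
Since N11 is critical, the +5 change carries straight to that chain (now 27 weeks).
The critical path is still N4→N6→N11; finish is now 27 weeks.

27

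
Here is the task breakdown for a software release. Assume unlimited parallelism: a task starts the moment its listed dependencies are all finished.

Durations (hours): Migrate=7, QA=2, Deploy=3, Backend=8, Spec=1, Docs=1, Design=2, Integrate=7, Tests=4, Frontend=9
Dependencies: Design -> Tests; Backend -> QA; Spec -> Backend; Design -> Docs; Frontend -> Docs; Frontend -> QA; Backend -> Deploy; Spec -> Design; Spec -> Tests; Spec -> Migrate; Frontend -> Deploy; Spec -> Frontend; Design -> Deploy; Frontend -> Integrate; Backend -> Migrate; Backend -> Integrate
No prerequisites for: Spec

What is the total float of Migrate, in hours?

1

Critical path: Spec→Frontend→Integrate = 1+9+7 = 17, so the finish is 17 hours.
Longest path through Migrate: 16 hours (earliest finish 16, latest finish 17).
Slack of Migrate = 10 − 9 = 1 hour.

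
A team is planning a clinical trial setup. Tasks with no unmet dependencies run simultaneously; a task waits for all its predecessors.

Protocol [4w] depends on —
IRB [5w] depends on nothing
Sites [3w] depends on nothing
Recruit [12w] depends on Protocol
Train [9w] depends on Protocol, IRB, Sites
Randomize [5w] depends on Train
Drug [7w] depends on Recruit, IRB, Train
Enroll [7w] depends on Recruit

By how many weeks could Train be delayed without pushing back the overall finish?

Protocol→Recruit→Drug = 4+12+7 = 23 sets the makespan at 23 weeks.
Train finishes as early as 14 and must finish by 16.
Float = 23 − 21 = 2.

2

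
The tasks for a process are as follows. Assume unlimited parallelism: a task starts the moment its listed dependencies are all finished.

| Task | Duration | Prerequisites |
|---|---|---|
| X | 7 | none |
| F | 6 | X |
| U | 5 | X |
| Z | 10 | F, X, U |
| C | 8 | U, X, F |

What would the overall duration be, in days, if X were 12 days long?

28

Critical path before the change: X→F→Z = 7+6+10 = 23 giving 23 days.
Since X is critical, the +5 change carries straight to that chain (now 28 days).
That remains the longest chain; total 28 days.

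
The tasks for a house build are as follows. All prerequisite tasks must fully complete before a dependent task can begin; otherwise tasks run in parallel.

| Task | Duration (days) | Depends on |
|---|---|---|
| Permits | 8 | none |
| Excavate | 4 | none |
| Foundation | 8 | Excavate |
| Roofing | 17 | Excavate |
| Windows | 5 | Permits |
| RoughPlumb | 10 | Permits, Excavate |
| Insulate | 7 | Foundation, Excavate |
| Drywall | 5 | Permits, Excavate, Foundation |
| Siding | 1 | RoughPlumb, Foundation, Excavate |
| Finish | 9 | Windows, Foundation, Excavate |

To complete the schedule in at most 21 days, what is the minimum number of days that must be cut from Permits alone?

Current finish: 22 days; target: 21.
Permits is on every critical path, so each day cut from Permits cuts the finish by one (this holds down to a finish of 21).
Need 22 − 21 = 1 day off Permits → Permits becomes 7 days, finish becomes 21.

1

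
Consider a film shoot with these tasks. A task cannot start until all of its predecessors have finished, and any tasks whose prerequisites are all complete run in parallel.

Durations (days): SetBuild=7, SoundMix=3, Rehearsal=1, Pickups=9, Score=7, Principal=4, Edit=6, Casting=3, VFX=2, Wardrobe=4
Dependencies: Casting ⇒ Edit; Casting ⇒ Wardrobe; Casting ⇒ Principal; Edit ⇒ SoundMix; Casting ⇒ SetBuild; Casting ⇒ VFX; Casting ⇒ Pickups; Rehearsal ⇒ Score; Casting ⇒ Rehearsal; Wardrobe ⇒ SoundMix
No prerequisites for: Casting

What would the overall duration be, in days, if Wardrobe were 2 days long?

As given, the longest chain is Casting→Pickups = 3+9 = 12, so the finish is 12 days.
Wardrobe has 2 days of float (longest path through it is 10).
The critical path is still Casting→Pickups; finish is now 12 days.

12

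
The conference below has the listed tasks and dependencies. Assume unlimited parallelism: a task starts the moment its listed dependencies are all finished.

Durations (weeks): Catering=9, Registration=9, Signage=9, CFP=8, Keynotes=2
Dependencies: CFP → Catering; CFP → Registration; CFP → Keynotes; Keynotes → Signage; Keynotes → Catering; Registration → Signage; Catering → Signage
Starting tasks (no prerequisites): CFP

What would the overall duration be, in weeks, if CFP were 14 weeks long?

Baseline: CFP→Keynotes→Catering→Signage = 8+2+9+9 = 28 → 28 weeks.
Since CFP is critical, the +6 change carries straight to that chain (now 34 weeks).
The critical path is still CFP→Keynotes→Catering→Signage; finish is now 34 weeks.

34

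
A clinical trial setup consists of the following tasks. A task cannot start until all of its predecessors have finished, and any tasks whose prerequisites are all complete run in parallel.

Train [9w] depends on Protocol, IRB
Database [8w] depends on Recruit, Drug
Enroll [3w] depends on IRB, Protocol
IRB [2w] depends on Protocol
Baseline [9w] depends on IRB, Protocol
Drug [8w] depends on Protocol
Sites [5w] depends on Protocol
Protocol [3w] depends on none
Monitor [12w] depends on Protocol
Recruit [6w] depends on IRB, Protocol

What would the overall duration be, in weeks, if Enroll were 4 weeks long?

The binding path is Protocol→IRB→Recruit→Database = 3+2+6+8 = 19; finish at 19 weeks.
Enroll is off the critical path — its longest chain is 8 weeks, giving 11 of slack.
No other chain overtakes it, so the finish is 19 weeks.

19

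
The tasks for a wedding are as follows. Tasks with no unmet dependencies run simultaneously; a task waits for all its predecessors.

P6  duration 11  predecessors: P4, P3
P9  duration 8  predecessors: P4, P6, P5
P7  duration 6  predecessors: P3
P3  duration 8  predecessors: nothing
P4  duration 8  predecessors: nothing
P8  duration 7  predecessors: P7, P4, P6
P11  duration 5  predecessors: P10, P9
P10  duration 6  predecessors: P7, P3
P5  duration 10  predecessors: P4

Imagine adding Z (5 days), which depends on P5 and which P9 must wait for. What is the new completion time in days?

Originally the project takes 32 days.
With Z inserted, P9 now waits for max(P4, P6, P5, Z).
New critical path: P4→P5→Z→P9→P11 = 8+10+5+8+5 = 36 ⇒ 36 days.

36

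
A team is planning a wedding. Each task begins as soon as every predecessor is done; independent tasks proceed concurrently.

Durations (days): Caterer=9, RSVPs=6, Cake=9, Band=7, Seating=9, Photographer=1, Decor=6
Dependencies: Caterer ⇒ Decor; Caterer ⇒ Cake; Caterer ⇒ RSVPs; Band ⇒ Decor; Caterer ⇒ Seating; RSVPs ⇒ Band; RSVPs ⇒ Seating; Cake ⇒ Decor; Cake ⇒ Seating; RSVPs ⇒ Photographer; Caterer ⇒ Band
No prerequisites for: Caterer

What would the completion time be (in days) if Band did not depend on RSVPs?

With the dependency in place, Caterer→RSVPs→Band→Decor = 9+6+7+6 = 28 sets the finish at 28 days.
Without RSVPs→Band, Band's earliest start moves from 15 to 9.
New critical path: Caterer→Cake→Seating = 9+9+9 = 27 ⇒ 27 days.

27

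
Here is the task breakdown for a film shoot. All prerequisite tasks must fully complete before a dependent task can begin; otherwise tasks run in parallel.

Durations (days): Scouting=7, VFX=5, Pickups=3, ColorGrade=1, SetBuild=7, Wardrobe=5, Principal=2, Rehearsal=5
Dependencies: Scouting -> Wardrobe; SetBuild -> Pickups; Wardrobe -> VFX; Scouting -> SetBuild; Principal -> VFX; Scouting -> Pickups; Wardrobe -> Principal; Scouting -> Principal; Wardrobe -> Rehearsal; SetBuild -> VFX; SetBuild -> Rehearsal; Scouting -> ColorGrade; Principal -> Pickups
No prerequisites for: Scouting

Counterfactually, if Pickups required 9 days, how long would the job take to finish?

The binding path is Scouting→SetBuild→Rehearsal = 7+7+5 = 19; finish at 19 days.
Pickups is off the critical path — its longest chain is 17 days, giving 2 of slack.
Now Scouting→SetBuild→Pickups = 7+7+9 = 23 is longest, so the finish becomes 23 days.

23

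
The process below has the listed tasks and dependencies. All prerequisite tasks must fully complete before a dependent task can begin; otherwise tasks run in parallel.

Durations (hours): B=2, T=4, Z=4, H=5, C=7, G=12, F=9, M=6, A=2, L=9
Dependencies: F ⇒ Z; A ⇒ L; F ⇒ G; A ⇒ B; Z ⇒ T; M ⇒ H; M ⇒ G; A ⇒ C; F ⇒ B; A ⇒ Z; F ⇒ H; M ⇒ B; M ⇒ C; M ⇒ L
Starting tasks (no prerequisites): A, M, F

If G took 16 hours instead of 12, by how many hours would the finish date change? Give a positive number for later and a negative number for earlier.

4

Critical path before the change: F→G = 9+12 = 21 giving 21 hours.
G is on the critical path; changing it to 16 makes that path 25 hours.
That remains the longest chain; total 25 hours.
Change in finish: 25 − 21 = +4 hours.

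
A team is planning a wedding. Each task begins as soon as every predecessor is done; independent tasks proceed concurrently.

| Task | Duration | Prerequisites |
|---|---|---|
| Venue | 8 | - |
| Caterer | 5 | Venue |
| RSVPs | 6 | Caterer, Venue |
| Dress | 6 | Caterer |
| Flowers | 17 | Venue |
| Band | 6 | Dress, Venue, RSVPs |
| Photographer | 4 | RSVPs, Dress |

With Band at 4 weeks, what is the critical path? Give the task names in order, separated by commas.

Venue, Flowers

Baseline: Venue→Caterer→RSVPs→Band = 8+5+6+6 = 25 → 25 weeks.
Band lies on that path, so at 4 weeks the path becomes 23 weeks.
Now Venue→Flowers = 8+17 = 25 is longest, so the finish becomes 25 weeks.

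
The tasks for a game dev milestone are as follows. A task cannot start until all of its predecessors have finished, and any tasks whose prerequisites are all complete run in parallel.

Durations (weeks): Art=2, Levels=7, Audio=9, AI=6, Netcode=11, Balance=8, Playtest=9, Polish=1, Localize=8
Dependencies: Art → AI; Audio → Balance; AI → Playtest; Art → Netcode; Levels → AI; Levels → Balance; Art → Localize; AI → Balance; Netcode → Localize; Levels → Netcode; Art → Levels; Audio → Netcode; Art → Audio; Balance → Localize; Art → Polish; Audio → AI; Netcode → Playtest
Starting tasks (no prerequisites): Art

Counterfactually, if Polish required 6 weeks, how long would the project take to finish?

33

Actual critical path: Art→Audio→AI→Balance→Localize = 2+9+6+8+8 = 33 ⇒ 33 weeks.
Polish has 30 weeks of float (longest path through it is 3).
No other chain overtakes it, so the finish is 33 weeks.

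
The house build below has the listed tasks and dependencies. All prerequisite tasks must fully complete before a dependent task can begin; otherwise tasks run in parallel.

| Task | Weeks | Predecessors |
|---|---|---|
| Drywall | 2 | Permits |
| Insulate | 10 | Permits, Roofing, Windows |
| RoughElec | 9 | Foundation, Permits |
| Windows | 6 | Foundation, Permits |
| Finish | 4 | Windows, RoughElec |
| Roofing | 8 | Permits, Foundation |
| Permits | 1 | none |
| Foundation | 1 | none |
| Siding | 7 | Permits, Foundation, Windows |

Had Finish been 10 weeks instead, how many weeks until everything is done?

20

The binding path is Permits→Roofing→Insulate = 1+8+10 = 19; finish at 19 weeks.
The longest path through Finish is only 14 weeks, so Finish has float 5.
The binding chain switches to Permits→RoughElec→Finish = 1+9+10 = 20; finish 20 weeks.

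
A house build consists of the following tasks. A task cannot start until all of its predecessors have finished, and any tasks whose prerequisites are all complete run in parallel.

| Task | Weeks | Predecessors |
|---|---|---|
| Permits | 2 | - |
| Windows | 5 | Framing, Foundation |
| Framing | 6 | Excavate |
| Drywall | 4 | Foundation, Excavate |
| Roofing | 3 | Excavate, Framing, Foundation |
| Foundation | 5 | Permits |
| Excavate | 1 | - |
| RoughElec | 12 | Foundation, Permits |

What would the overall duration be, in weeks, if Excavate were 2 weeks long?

19

As given, the longest chain is Permits→Foundation→RoughElec = 2+5+12 = 19, so the finish is 19 weeks.
Excavate is off the critical path — its longest chain is 12 weeks, giving 7 of slack.
The critical path is still Permits→Foundation→RoughElec; finish is now 19 weeks.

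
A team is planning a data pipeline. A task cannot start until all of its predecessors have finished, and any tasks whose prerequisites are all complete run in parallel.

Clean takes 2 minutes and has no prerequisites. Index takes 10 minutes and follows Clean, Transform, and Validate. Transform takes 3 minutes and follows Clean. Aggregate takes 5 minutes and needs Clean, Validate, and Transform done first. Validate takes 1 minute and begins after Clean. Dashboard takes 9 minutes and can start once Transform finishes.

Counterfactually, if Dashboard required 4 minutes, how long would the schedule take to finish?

Critical path before the change: Clean→Transform→Index = 2+3+10 = 15 giving 15 minutes.
Dashboard is off the critical path — its longest chain is 14 minutes, giving 1 of slack.
That remains the longest chain; total 15 minutes.

15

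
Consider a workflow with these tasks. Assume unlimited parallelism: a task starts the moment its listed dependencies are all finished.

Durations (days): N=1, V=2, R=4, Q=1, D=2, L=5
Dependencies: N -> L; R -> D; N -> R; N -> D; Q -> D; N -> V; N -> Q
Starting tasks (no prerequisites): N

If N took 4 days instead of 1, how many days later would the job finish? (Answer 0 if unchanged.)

3

The binding path is N→R→D = 1+4+2 = 7; finish at 7 days.
N is on the critical path; changing it to 4 makes that path 10 days.
No other chain overtakes it, so the finish is 10 days.
Change in finish: 10 − 7 = +3 days.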